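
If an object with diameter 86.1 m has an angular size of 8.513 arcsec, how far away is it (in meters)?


D = size / theta_rad, theta_rad = 8.513 * pi/(180*3600) = 4.127e-05, D = 2.086e+06

2.086e+06 m


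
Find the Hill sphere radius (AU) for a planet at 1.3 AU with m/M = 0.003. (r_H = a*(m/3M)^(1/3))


r_H = a * (m/3M)^(1/3) = 1.3 * (0.003/3)^(1/3) = 0.13

0.13 AU


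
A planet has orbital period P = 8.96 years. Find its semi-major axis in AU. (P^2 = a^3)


a = P^(2/3) = 8.96^(2/3) = 4.3139

4.3139 AU


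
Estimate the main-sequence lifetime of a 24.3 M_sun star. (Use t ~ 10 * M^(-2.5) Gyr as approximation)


t = 10 * M^(-2.5) = 10 * 24.3^(-2.5) = 0.0034

0.0034 Gyr


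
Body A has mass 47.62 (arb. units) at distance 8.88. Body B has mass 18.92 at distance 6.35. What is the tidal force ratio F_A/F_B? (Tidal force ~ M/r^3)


Ratio = (M1/r1^3) / (M2/r2^3) = (47.62/8.88^3) / (18.92/6.35^3) = 0.9203

0.9203


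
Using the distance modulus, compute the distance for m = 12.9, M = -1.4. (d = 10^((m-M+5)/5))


d = 10^((m - M + 5)/5) = 10^((12.9 - -1.4 + 5)/5) = 7244.3596

7244.3596 pc


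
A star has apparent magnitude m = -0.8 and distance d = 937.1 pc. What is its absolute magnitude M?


M = m - 5*log10(d) + 5 = -0.8 - 5*log10(937.1) + 5 = -10.6589

-10.6589


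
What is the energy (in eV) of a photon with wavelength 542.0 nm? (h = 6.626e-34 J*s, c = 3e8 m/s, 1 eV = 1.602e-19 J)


E = hc/lambda = 6.626e-34 * 3e8 / 5.420e-07 = 3.668e-19 J = 2.2893 eV

2.2893 eV


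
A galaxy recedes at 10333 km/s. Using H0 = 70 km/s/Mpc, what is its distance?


d = v / H0 = 10333 / 70 = 147.6143

147.6143 Mpc


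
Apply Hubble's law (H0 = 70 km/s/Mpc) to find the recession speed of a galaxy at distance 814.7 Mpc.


v = H0 * d = 70 * 814.7 = 57029.0

57029.0 km/s


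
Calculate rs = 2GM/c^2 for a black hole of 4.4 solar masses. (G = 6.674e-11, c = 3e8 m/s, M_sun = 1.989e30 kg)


M = 4.4 * 1.989e30 kg = 8.7516e+30 kg. rs = 2GM/c^2 = 2 * 6.674e-11 * 8.7516e+30 / (3e8)^2 = 12979.5952

12979.5952 m


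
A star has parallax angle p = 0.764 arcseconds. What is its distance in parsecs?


d = 1/p = 1/0.764 = 1.3089

1.3089 pc


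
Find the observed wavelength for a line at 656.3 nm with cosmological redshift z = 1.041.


lam_obs = lam_emit * (1 + z) = 656.3 * (1 + 1.041) = 1339.5083

1339.5083 nm


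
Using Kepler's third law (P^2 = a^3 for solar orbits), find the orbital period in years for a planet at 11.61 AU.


P = a^(3/2) = 11.61^1.5 = 39.5593

39.5593 years


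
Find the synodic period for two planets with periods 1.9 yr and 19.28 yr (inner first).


1/P_syn = |1/P1 - 1/P2| = |1/1.9 - 1/19.28| => P_syn = 2.1077

2.1077 years


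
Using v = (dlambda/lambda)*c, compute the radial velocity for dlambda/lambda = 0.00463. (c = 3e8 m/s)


v = (dlambda/lambda) * c = 0.00463 * 3e8 = 1.389e+06

1.389e+06 m/s


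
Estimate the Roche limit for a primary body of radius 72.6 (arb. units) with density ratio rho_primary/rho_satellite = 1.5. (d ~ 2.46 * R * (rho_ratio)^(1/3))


d_Roche = 2.46 * 72.6 * 1.5^(1/3) = 204.4414

204.4414


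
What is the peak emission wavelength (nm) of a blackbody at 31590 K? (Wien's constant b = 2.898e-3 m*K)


lam_max = b / T = 2.898e-3 / 31590 = 9.174e-08 m = 91.7379 nm

91.7379 nm


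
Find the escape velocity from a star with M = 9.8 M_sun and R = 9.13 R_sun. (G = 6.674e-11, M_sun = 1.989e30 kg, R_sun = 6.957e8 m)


M = 9.8 * 1.989e30 kg = 1.94922e+31 kg; R = 9.13 * 6.957e8 m = 6.351741e+09 m. v_esc = sqrt(2GM/R) = sqrt(2 * 6.674e-11 * 1.94922e+31 / 6.351741e+09) = 640017.9257

640017.9257 m/s


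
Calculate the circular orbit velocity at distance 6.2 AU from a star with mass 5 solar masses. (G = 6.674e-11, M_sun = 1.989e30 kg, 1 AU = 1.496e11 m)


v = sqrt(GM/r) = sqrt(6.674e-11 * 9.945e+30 / 9.275e+11) = 26750.6201

26750.6201 m/s


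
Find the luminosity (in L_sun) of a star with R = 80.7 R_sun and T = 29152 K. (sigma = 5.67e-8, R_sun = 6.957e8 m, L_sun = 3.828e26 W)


R = 80.7 * 6.957e8 m = 5.614299e+10 m. L = 4*pi*R^2*sigma*T^4 = 4*pi*(5.614299e+10)^2 * 5.67e-8 * 29152^4 = 1.622024539e+33 W. L/L_sun = 1.622024539e+33 / 3.828e26 = 4.237e+06

4.237e+06 L_sun


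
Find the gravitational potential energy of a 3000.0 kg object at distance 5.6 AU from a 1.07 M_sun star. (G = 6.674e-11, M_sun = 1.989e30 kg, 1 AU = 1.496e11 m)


M = 1.07 * 1.989e30 kg = 2.12823e+30 kg; r = 5.6 AU * 1.496e11 m/AU = 8.3776e+11 m. U = -GM*m/r = -(6.674e-11 * 2.12823e+30 * 3000.0) / 8.3776e+11 = -5.086e+11

-5.086e+11 J


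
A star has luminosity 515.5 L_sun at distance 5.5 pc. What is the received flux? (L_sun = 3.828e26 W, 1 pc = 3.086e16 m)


F = L / (4*pi*d^2) = 1.973e+29 / (4*pi*(1.697e+17)^2) = 5.451e-07

5.451e-07 W/m^2


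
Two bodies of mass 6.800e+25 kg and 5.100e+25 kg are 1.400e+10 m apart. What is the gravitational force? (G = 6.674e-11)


F = G*m1*m2/r^2 = 6.674e-11 * 6.800e+25 * 5.100e+25 / (1.400e+10)^2 = 6.674e-11 * 3.468e+51 / 1.960e+20 = 1.181e+21

1.181e+21 N


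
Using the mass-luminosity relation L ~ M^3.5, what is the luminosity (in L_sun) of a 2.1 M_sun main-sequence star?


L/L_sun = (M/M_sun)^3.5 = 2.1^3.5 = 13.4205

13.4205 L_sun


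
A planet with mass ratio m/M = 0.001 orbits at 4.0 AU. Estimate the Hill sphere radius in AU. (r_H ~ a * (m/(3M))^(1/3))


r_H = a * (m/3M)^(1/3) = 4.0 * (0.001/3)^(1/3) = 0.2773

0.2773 AU


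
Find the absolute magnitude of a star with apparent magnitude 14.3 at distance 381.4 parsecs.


M = m - 5*log10(d) + 5 = 14.3 - 5*log10(381.4) + 5 = 6.3931

6.3931


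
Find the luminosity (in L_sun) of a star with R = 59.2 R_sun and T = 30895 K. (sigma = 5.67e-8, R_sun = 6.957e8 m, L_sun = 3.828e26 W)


R = 59.2 * 6.957e8 m = 4.118544e+10 m. L = 4*pi*R^2*sigma*T^4 = 4*pi*(4.118544e+10)^2 * 5.67e-8 * 30895^4 = 1.101116172e+33 W. L/L_sun = 1.101116172e+33 / 3.828e26 = 2.876e+06

2.876e+06 L_sun


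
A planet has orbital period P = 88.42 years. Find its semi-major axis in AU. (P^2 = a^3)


a = P^(2/3) = 88.42^(2/3) = 19.8473

19.8473 AU


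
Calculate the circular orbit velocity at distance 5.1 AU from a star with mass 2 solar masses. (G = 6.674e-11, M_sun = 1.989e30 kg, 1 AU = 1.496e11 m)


v = sqrt(GM/r) = sqrt(6.674e-11 * 3.978e+30 / 7.630e+11) = 18654.1131

18654.1131 m/s


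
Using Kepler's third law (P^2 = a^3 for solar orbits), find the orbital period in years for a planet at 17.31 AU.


P = a^(3/2) = 17.31^1.5 = 72.0188

72.0188 years


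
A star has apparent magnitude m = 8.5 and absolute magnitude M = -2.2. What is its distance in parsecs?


d = 10^((m - M + 5)/5) = 10^((8.5 - -2.2 + 5)/5) = 1380.3843

1380.3843 pc


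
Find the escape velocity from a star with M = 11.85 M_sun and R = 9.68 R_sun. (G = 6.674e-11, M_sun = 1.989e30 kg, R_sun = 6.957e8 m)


M = 11.85 * 1.989e30 kg = 2.356965e+31 kg; R = 9.68 * 6.957e8 m = 6.734376e+09 m. v_esc = sqrt(2GM/R) = sqrt(2 * 6.674e-11 * 2.356965e+31 / 6.734376e+09) = 683496.0127

683496.0127 m/s


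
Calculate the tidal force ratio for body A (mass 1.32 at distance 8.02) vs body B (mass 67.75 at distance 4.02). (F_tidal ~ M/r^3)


Ratio = (M1/r1^3) / (M2/r2^3) = (1.32/8.02^3) / (67.75/4.02^3) = 0.0025

0.0025


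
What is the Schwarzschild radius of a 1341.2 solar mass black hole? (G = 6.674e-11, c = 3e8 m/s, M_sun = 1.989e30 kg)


M = 1341.2 * 1.989e30 kg = 2.6676468e+33 kg. rs = 2GM/c^2 = 2 * 6.674e-11 * 2.6676468e+33 / (3e8)^2 = 3.956e+06

3.956e+06 m


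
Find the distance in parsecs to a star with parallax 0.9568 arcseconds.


d = 1/p = 1/0.9568 = 1.0452

1.0452 pc


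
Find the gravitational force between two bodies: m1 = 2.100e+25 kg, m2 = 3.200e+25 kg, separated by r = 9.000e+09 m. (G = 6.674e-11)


F = G*m1*m2/r^2 = 6.674e-11 * 2.100e+25 * 3.200e+25 / (9.000e+09)^2 = 6.674e-11 * 6.720e+50 / 8.100e+19 = 5.537e+20

5.537e+20 N


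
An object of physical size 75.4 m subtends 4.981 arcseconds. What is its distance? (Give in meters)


D = size / theta_rad, theta_rad = 4.981 * pi/(180*3600) = 2.415e-05, D = 3.122e+06

3.122e+06 m


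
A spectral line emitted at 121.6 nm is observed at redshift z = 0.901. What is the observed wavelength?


lam_obs = lam_emit * (1 + z) = 121.6 * (1 + 0.901) = 231.1616

231.1616 nm


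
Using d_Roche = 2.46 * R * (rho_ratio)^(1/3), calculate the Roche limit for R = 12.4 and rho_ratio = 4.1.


d_Roche = 2.46 * 12.4 * 4.1^(1/3) = 48.8223

48.8223


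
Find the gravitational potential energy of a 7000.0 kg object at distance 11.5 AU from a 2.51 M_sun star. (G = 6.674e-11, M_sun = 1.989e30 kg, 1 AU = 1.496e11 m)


M = 2.51 * 1.989e30 kg = 4.99239e+30 kg; r = 11.5 AU * 1.496e11 m/AU = 1.7204e+12 m. U = -GM*m/r = -(6.674e-11 * 4.99239e+30 * 7000.0) / 1.7204e+12 = -1.356e+12

-1.356e+12 J


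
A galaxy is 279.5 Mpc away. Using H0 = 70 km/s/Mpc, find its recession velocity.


v = H0 * d = 70 * 279.5 = 19565.0

19565.0 km/s


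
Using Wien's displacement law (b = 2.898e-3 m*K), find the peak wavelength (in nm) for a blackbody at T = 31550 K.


lam_max = b / T = 2.898e-3 / 31550 = 9.185e-08 m = 91.8542 nm

91.8542 nm


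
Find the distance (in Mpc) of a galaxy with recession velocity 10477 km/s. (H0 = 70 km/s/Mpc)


d = v / H0 = 10477 / 70 = 149.6714

149.6714 Mpc


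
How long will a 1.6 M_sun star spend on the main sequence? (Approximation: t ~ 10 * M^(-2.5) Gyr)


t = 10 * M^(-2.5) = 10 * 1.6^(-2.5) = 3.0882

3.0882 Gyr


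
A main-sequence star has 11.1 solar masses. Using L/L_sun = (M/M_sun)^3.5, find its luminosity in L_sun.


L/L_sun = (M/M_sun)^3.5 = 11.1^3.5 = 4556.49

4556.49 L_sun


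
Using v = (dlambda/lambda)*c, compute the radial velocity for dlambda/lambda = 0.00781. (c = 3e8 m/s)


v = (dlambda/lambda) * c = 0.00781 * 3e8 = 2.343e+06

2.343e+06 m/s


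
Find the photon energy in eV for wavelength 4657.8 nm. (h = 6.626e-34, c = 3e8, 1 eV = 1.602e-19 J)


E = hc/lambda = 6.626e-34 * 3e8 / 4.658e-06 = 4.268e-20 J = 0.2664 eV

0.2664 eV


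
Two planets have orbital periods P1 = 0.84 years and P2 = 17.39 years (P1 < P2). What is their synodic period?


1/P_syn = |1/P1 - 1/P2| = |1/0.84 - 1/17.39| => P_syn = 0.8826

0.8826 years


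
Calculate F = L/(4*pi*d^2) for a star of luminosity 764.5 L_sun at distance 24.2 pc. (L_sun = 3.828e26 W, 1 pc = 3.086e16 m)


F = L / (4*pi*d^2) = 2.927e+29 / (4*pi*(7.468e+17)^2) = 4.176e-08

4.176e-08 W/m^2


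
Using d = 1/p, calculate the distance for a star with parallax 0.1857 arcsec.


d = 1/p = 1/0.1857 = 5.385

5.385 pc


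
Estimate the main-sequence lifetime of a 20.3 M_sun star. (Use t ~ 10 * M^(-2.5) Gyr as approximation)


t = 10 * M^(-2.5) = 10 * 20.3^(-2.5) = 0.0054

0.0054 Gyr


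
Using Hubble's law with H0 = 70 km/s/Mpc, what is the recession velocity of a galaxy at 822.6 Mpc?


v = H0 * d = 70 * 822.6 = 57582.0

57582.0 km/s


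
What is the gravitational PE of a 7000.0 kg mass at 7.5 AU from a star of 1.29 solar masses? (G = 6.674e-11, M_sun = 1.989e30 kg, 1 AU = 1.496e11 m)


M = 1.29 * 1.989e30 kg = 2.56581e+30 kg; r = 7.5 AU * 1.496e11 m/AU = 1.122e+12 m. U = -GM*m/r = -(6.674e-11 * 2.56581e+30 * 7000.0) / 1.122e+12 = -1.068e+12

-1.068e+12 J


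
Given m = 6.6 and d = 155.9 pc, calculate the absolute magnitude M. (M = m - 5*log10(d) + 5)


M = m - 5*log10(d) + 5 = 6.6 - 5*log10(155.9) + 5 = 0.6358

0.6358


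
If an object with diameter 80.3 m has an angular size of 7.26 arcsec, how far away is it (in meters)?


D = size / theta_rad, theta_rad = 7.26 * pi/(180*3600) = 3.520e-05, D = 2.281e+06

2.281e+06 m


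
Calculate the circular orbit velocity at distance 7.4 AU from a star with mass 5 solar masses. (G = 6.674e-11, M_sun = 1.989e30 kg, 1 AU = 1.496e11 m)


v = sqrt(GM/r) = sqrt(6.674e-11 * 9.945e+30 / 1.107e+12) = 24485.7741

24485.7741 m/s


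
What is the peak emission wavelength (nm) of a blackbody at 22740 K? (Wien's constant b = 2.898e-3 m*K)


lam_max = b / T = 2.898e-3 / 22740 = 1.274e-07 m = 127.4406 nm

127.4406 nm


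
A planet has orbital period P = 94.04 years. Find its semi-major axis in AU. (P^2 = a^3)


a = P^(2/3) = 94.04^(2/3) = 20.6796

20.6796 AU


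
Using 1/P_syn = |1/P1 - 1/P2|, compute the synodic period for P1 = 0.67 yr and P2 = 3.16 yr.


1/P_syn = |1/P1 - 1/P2| = |1/0.67 - 1/3.16| => P_syn = 0.8503

0.8503 years


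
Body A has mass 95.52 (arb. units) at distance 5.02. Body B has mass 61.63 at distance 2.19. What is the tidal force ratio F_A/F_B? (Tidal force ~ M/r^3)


Ratio = (M1/r1^3) / (M2/r2^3) = (95.52/5.02^3) / (61.63/2.19^3) = 0.1287

0.1287


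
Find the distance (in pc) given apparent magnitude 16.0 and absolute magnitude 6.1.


d = 10^((m - M + 5)/5) = 10^((16.0 - 6.1 + 5)/5) = 954.9926

954.9926 pc


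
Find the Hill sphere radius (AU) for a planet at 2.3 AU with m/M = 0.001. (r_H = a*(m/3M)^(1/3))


r_H = a * (m/3M)^(1/3) = 2.3 * (0.001/3)^(1/3) = 0.1595

0.1595 AU


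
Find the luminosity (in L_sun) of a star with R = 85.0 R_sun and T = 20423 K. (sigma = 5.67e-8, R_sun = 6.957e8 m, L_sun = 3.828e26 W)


R = 85.0 * 6.957e8 m = 5.91345e+10 m. L = 4*pi*R^2*sigma*T^4 = 4*pi*(5.91345e+10)^2 * 5.67e-8 * 20423^4 = 4.334638963e+32 W. L/L_sun = 4.334638963e+32 / 3.828e26 = 1.132e+06

1.132e+06 L_sun


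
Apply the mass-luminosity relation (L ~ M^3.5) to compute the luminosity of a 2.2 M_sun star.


L/L_sun = (M/M_sun)^3.5 = 2.2^3.5 = 15.7935

15.7935 L_sun


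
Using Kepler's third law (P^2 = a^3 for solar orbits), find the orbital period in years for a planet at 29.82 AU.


P = a^(3/2) = 29.82^1.5 = 162.8401

162.8401 years


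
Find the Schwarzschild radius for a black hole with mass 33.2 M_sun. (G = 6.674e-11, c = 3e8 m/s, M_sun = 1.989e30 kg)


M = 33.2 * 1.989e30 kg = 6.60348e+31 kg. rs = 2GM/c^2 = 2 * 6.674e-11 * 6.60348e+31 / (3e8)^2 = 97936.9456

97936.9456 m


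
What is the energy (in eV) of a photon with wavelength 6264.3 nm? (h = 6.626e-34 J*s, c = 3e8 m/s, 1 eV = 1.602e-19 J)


E = hc/lambda = 6.626e-34 * 3e8 / 6.264e-06 = 3.173e-20 J = 0.1981 eV

0.1981 eV


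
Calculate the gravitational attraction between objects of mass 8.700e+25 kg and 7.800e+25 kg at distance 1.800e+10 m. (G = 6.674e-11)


F = G*m1*m2/r^2 = 6.674e-11 * 8.700e+25 * 7.800e+25 / (1.800e+10)^2 = 6.674e-11 * 6.786e+51 / 3.240e+20 = 1.398e+21

1.398e+21 N


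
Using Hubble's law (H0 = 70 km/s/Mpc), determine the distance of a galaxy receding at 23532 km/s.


d = v / H0 = 23532 / 70 = 336.1714

336.1714 Mpc


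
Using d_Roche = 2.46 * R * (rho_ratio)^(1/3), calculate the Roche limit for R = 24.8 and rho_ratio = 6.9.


d_Roche = 2.46 * 24.8 * 6.9^(1/3) = 116.1457

116.1457


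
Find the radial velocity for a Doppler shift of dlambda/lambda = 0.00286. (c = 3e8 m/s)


v = (dlambda/lambda) * c = 0.00286 * 3e8 = 858000.0

858000.0 m/s


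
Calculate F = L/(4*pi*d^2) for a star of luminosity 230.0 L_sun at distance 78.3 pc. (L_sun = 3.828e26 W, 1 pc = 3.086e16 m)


F = L / (4*pi*d^2) = 8.804e+28 / (4*pi*(2.416e+18)^2) = 1.200e-09

1.200e-09 W/m^2


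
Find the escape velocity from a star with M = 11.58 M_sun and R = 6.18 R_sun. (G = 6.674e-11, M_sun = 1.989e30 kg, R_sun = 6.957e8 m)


M = 11.58 * 1.989e30 kg = 2.303262e+31 kg; R = 6.18 * 6.957e8 m = 4.299426e+09 m. v_esc = sqrt(2GM/R) = sqrt(2 * 6.674e-11 * 2.303262e+31 / 4.299426e+09) = 845618.6078

845618.6078 m/s


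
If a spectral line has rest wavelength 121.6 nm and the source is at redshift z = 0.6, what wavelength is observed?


lam_obs = lam_emit * (1 + z) = 121.6 * (1 + 0.6) = 194.56

194.56 nm


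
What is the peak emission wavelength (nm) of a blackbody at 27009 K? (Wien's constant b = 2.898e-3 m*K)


lam_max = b / T = 2.898e-3 / 27009 = 1.073e-07 m = 107.2976 nm

107.2976 nm


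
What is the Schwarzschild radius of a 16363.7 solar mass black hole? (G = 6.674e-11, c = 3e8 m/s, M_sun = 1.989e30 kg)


M = 16363.7 * 1.989e30 kg = 3.25473993e+34 kg. rs = 2GM/c^2 = 2 * 6.674e-11 * 3.25473993e+34 / (3e8)^2 = 4.827e+07

4.827e+07 m


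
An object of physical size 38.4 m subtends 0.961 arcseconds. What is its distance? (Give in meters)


D = size / theta_rad, theta_rad = 0.961 * pi/(180*3600) = 4.659e-06, D = 8.242e+06

8.242e+06 m


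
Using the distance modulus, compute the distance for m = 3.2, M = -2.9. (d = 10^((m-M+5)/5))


d = 10^((m - M + 5)/5) = 10^((3.2 - -2.9 + 5)/5) = 165.9587

165.9587 pc


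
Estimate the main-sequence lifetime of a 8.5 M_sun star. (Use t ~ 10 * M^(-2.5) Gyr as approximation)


t = 10 * M^(-2.5) = 10 * 8.5^(-2.5) = 0.0475

0.0475 Gyr


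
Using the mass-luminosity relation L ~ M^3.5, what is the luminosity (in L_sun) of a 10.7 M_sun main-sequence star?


L/L_sun = (M/M_sun)^3.5 = 10.7^3.5 = 4007.2203

4007.2203 L_sun


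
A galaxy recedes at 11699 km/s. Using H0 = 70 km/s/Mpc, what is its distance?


d = v / H0 = 11699 / 70 = 167.1286

167.1286 Mpc


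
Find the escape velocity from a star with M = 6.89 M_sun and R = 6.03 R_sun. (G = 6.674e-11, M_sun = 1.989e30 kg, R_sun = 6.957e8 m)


M = 6.89 * 1.989e30 kg = 1.370421e+31 kg; R = 6.03 * 6.957e8 m = 4.195071e+09 m. v_esc = sqrt(2GM/R) = sqrt(2 * 6.674e-11 * 1.370421e+31 / 4.195071e+09) = 660336.7133

660336.7133 m/s


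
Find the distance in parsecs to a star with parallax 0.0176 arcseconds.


d = 1/p = 1/0.0176 = 56.8182

56.8182 pc


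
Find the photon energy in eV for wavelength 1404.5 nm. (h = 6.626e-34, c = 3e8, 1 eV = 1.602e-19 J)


E = hc/lambda = 6.626e-34 * 3e8 / 1.405e-06 = 1.415e-19 J = 0.8835 eV

0.8835 eV


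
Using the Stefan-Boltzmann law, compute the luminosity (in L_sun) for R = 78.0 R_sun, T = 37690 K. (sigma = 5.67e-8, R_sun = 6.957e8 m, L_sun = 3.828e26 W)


R = 78.0 * 6.957e8 m = 5.42646e+10 m. L = 4*pi*R^2*sigma*T^4 = 4*pi*(5.42646e+10)^2 * 5.67e-8 * 37690^4 = 4.233803375e+33 W. L/L_sun = 4.233803375e+33 / 3.828e26 = 1.106e+07

1.106e+07 L_sun


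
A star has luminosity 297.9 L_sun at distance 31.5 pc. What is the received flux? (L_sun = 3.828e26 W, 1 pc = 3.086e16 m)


F = L / (4*pi*d^2) = 1.140e+29 / (4*pi*(9.721e+17)^2) = 9.603e-09

9.603e-09 W/m^2


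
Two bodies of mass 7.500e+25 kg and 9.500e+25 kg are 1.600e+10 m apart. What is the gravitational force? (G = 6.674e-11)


F = G*m1*m2/r^2 = 6.674e-11 * 7.500e+25 * 9.500e+25 / (1.600e+10)^2 = 6.674e-11 * 7.125e+51 / 2.560e+20 = 1.858e+21

1.858e+21 N


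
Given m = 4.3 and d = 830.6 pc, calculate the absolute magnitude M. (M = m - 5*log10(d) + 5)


M = m - 5*log10(d) + 5 = 4.3 - 5*log10(830.6) + 5 = -5.297

-5.297


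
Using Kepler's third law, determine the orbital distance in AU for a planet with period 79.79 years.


a = P^(2/3) = 79.79^(2/3) = 18.5338

18.5338 AU


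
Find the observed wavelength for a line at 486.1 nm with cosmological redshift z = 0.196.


lam_obs = lam_emit * (1 + z) = 486.1 * (1 + 0.196) = 581.3756

581.3756 nm


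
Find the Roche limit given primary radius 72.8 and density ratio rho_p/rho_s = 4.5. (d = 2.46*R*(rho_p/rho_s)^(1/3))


d_Roche = 2.46 * 72.8 * 4.5^(1/3) = 295.6678

295.6678


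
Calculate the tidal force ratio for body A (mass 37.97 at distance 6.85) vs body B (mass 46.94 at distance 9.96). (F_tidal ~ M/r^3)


Ratio = (M1/r1^3) / (M2/r2^3) = (37.97/6.85^3) / (46.94/9.96^3) = 2.4866

2.4866


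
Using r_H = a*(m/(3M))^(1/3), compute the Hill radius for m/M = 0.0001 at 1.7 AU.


r_H = a * (m/3M)^(1/3) = 1.7 * (0.0001/3)^(1/3) = 0.0547

0.0547 AU


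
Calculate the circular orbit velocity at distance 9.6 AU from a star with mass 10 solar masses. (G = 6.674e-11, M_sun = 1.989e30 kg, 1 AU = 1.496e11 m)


v = sqrt(GM/r) = sqrt(6.674e-11 * 1.989e+31 / 1.436e+12) = 30402.4848

30402.4848 m/s


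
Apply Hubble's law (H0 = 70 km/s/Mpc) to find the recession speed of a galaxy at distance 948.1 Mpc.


v = H0 * d = 70 * 948.1 = 66367.0

66367.0 km/s


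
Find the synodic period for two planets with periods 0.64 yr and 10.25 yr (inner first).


1/P_syn = |1/P1 - 1/P2| = |1/0.64 - 1/10.25| => P_syn = 0.6826

0.6826 years


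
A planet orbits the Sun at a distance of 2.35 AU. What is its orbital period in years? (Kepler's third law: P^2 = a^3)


P = a^(3/2) = 2.35^1.5 = 3.6025

3.6025 years


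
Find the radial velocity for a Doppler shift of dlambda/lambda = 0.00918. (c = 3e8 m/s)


v = (dlambda/lambda) * c = 0.00918 * 3e8 = 2.754e+06

2.754e+06 m/s


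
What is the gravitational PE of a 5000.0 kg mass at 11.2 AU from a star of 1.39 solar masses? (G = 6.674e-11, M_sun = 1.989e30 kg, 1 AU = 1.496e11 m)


M = 1.39 * 1.989e30 kg = 2.76471e+30 kg; r = 11.2 AU * 1.496e11 m/AU = 1.67552e+12 m. U = -GM*m/r = -(6.674e-11 * 2.76471e+30 * 5000.0) / 1.67552e+12 = -5.506e+11

-5.506e+11 J


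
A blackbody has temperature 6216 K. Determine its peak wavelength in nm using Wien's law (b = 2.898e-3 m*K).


lam_max = b / T = 2.898e-3 / 6216 = 4.662e-07 m = 466.2162 nm

466.2162 nm


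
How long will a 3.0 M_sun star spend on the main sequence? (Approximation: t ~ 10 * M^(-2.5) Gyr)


t = 10 * M^(-2.5) = 10 * 3.0^(-2.5) = 0.6415

0.6415 Gyr


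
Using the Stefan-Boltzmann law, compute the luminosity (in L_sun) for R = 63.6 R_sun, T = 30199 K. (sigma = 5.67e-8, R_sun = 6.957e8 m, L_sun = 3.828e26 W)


R = 63.6 * 6.957e8 m = 4.424652e+10 m. L = 4*pi*R^2*sigma*T^4 = 4*pi*(4.424652e+10)^2 * 5.67e-8 * 30199^4 = 1.160169407e+33 W. L/L_sun = 1.160169407e+33 / 3.828e26 = 3.031e+06

3.031e+06 L_sun


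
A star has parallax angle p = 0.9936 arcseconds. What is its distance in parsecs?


d = 1/p = 1/0.9936 = 1.0064

1.0064 pc


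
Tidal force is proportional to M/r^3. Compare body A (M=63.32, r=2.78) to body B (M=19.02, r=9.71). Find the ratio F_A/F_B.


Ratio = (M1/r1^3) / (M2/r2^3) = (63.32/2.78^3) / (19.02/9.71^3) = 141.858

141.858


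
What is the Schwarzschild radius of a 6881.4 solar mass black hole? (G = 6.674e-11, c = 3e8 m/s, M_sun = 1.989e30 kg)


M = 6881.4 * 1.989e30 kg = 1.36871046e+34 kg. rs = 2GM/c^2 = 2 * 6.674e-11 * 1.36871046e+34 / (3e8)^2 = 2.030e+07

2.030e+07 m


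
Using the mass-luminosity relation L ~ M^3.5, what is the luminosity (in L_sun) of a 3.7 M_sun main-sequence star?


L/L_sun = (M/M_sun)^3.5 = 3.7^3.5 = 97.433

97.433 L_sun


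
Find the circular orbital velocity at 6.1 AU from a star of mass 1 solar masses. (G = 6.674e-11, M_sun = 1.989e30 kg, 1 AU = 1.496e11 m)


v = sqrt(GM/r) = sqrt(6.674e-11 * 1.989e+30 / 9.126e+11) = 12060.9017

12060.9017 m/s


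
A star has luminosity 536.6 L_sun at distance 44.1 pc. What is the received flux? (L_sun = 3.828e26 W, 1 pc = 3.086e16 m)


F = L / (4*pi*d^2) = 2.054e+29 / (4*pi*(1.361e+18)^2) = 8.826e-09

8.826e-09 W/m^2


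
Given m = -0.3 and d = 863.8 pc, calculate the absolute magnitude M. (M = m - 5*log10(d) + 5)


M = m - 5*log10(d) + 5 = -0.3 - 5*log10(863.8) + 5 = -9.9821

-9.9821


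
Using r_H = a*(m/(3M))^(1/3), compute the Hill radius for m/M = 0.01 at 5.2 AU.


r_H = a * (m/3M)^(1/3) = 5.2 * (0.01/3)^(1/3) = 0.7768

0.7768 AU


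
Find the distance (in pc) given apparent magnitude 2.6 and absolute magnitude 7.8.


d = 10^((m - M + 5)/5) = 10^((2.6 - 7.8 + 5)/5) = 0.912

0.912 pc


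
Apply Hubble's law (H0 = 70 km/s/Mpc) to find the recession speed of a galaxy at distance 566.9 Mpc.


v = H0 * d = 70 * 566.9 = 39683.0

39683.0 km/s


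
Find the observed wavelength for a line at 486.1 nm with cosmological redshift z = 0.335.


lam_obs = lam_emit * (1 + z) = 486.1 * (1 + 0.335) = 648.9435

648.9435 nm


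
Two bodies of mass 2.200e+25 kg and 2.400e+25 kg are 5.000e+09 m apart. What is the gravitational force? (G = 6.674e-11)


F = G*m1*m2/r^2 = 6.674e-11 * 2.200e+25 * 2.400e+25 / (5.000e+09)^2 = 6.674e-11 * 5.280e+50 / 2.500e+19 = 1.410e+21

1.410e+21 N


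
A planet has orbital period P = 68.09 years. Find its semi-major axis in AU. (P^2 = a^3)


a = P^(2/3) = 68.09^(2/3) = 16.6746

16.6746 AU


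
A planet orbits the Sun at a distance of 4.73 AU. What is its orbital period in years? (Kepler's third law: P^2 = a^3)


P = a^(3/2) = 4.73^1.5 = 10.2871

10.2871 years


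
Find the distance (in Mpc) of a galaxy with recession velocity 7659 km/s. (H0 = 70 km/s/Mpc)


d = v / H0 = 7659 / 70 = 109.4143

109.4143 Mpc


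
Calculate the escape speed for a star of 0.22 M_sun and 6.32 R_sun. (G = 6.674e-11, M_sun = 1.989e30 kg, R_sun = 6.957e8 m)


M = 0.22 * 1.989e30 kg = 4.3758e+29 kg; R = 6.32 * 6.957e8 m = 4.396824e+09 m. v_esc = sqrt(2GM/R) = sqrt(2 * 6.674e-11 * 4.3758e+29 / 4.396824e+09) = 115256.9944

115256.9944 m/s


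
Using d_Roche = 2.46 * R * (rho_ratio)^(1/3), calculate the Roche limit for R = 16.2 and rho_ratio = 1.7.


d_Roche = 2.46 * 16.2 * 1.7^(1/3) = 47.5627

47.5627


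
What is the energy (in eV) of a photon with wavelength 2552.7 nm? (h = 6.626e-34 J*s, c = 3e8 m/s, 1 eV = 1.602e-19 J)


E = hc/lambda = 6.626e-34 * 3e8 / 2.553e-06 = 7.787e-20 J = 0.4861 eV

0.4861 eV


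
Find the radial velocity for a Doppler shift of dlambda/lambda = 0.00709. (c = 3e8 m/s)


v = (dlambda/lambda) * c = 0.00709 * 3e8 = 2.127e+06

2.127e+06 m/s


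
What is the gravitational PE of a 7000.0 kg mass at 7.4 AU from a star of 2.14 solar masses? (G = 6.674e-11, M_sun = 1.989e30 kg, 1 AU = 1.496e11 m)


M = 2.14 * 1.989e30 kg = 4.25646e+30 kg; r = 7.4 AU * 1.496e11 m/AU = 1.10704e+12 m. U = -GM*m/r = -(6.674e-11 * 4.25646e+30 * 7000.0) / 1.10704e+12 = -1.796e+12

-1.796e+12 J


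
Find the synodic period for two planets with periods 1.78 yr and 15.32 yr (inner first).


1/P_syn = |1/P1 - 1/P2| = |1/1.78 - 1/15.32| => P_syn = 2.014

2.014 years


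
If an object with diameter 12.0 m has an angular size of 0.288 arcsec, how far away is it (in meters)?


D = size / theta_rad, theta_rad = 0.288 * pi/(180*3600) = 1.396e-06, D = 8.594e+06

8.594e+06 m


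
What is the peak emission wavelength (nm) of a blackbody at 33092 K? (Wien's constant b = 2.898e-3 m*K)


lam_max = b / T = 2.898e-3 / 33092 = 8.757e-08 m = 87.574 nm

87.574 nm


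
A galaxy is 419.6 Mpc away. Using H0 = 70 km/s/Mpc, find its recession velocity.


v = H0 * d = 70 * 419.6 = 29372.0

29372.0 km/s


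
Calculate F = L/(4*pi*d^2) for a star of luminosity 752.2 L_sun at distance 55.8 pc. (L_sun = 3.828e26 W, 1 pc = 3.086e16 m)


F = L / (4*pi*d^2) = 2.879e+29 / (4*pi*(1.722e+18)^2) = 7.727e-09

7.727e-09 W/m^2


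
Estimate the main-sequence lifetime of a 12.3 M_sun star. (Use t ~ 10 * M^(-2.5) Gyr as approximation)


t = 10 * M^(-2.5) = 10 * 12.3^(-2.5) = 0.0188

0.0188 Gyr


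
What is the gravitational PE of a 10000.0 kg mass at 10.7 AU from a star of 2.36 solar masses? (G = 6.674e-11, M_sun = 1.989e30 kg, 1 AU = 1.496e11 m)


M = 2.36 * 1.989e30 kg = 4.69404e+30 kg; r = 10.7 AU * 1.496e11 m/AU = 1.60072e+12 m. U = -GM*m/r = -(6.674e-11 * 4.69404e+30 * 10000.0) / 1.60072e+12 = -1.957e+12

-1.957e+12 J


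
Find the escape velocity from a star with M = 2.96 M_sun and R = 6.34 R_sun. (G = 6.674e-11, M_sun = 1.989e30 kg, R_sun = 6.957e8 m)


M = 2.96 * 1.989e30 kg = 5.88744e+30 kg; R = 6.34 * 6.957e8 m = 4.410738e+09 m. v_esc = sqrt(2GM/R) = sqrt(2 * 6.674e-11 * 5.88744e+30 / 4.410738e+09) = 422100.3531

422100.3531 m/s


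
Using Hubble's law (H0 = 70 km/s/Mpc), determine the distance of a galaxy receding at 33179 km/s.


d = v / H0 = 33179 / 70 = 473.9857

473.9857 Mpc


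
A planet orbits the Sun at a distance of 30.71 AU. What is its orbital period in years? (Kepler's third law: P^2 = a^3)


P = a^(3/2) = 30.71^1.5 = 170.1844

170.1844 years


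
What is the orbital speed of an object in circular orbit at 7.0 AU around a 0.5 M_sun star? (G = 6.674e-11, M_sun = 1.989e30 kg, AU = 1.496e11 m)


v = sqrt(GM/r) = sqrt(6.674e-11 * 9.945e+29 / 1.047e+12) = 7961.2393

7961.2393 m/s


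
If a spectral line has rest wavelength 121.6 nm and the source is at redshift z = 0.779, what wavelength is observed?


lam_obs = lam_emit * (1 + z) = 121.6 * (1 + 0.779) = 216.3264

216.3264 nm


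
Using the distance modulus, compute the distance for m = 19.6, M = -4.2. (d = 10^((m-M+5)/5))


d = 10^((m - M + 5)/5) = 10^((19.6 - -4.2 + 5)/5) = 575439.9373

575439.9373 pc


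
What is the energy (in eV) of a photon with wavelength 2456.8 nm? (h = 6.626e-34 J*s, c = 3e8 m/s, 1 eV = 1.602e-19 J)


E = hc/lambda = 6.626e-34 * 3e8 / 2.457e-06 = 8.091e-20 J = 0.5051 eV

0.5051 eV


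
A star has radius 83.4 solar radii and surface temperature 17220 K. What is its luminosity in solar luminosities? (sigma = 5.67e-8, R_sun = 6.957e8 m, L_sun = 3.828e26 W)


R = 83.4 * 6.957e8 m = 5.802138e+10 m. L = 4*pi*R^2*sigma*T^4 = 4*pi*(5.802138e+10)^2 * 5.67e-8 * 17220^4 = 2.1091216e+32 W. L/L_sun = 2.1091216e+32 / 3.828e26 = 550972.2048

550972.2048 L_sun


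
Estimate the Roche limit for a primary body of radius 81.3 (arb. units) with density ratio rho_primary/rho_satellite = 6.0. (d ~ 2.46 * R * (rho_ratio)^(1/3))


d_Roche = 2.46 * 81.3 * 6.0^(1/3) = 363.4205

363.4205


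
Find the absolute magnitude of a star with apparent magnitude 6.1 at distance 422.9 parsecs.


M = m - 5*log10(d) + 5 = 6.1 - 5*log10(422.9) + 5 = -2.0312

-2.0312


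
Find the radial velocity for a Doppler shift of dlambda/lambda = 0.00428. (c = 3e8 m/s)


v = (dlambda/lambda) * c = 0.00428 * 3e8 = 1.284e+06

1.284e+06 m/s


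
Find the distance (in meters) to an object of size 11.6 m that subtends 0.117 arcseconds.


D = size / theta_rad, theta_rad = 0.117 * pi/(180*3600) = 5.672e-07, D = 2.045e+07

2.045e+07 m


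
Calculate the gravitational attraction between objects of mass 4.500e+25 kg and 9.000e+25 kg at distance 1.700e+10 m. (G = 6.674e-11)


F = G*m1*m2/r^2 = 6.674e-11 * 4.500e+25 * 9.000e+25 / (1.700e+10)^2 = 6.674e-11 * 4.050e+51 / 2.890e+20 = 9.353e+20

9.353e+20 N


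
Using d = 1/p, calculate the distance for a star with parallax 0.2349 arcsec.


d = 1/p = 1/0.2349 = 4.2571

4.2571 pc


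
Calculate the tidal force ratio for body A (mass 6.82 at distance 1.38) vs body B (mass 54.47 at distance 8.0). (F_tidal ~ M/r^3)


Ratio = (M1/r1^3) / (M2/r2^3) = (6.82/1.38^3) / (54.47/8.0^3) = 24.3927

24.3927


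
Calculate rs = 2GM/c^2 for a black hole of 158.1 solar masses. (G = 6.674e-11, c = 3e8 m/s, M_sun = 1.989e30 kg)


M = 158.1 * 1.989e30 kg = 3.144609e+32 kg. rs = 2GM/c^2 = 2 * 6.674e-11 * 3.144609e+32 / (3e8)^2 = 466380.4548

466380.4548 m


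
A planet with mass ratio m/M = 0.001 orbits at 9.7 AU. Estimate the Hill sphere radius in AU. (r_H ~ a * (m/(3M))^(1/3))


r_H = a * (m/3M)^(1/3) = 9.7 * (0.001/3)^(1/3) = 0.6726

0.6726 AU


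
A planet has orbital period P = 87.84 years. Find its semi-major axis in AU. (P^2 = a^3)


a = P^(2/3) = 87.84^(2/3) = 19.7604

19.7604 AU


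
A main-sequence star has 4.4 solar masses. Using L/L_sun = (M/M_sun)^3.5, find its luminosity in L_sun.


L/L_sun = (M/M_sun)^3.5 = 4.4^3.5 = 178.6835

178.6835 L_sun


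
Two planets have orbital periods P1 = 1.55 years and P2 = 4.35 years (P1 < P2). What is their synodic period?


1/P_syn = |1/P1 - 1/P2| = |1/1.55 - 1/4.35| => P_syn = 2.408

2.408 years


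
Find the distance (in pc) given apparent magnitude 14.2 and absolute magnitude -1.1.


d = 10^((m - M + 5)/5) = 10^((14.2 - -1.1 + 5)/5) = 11481.5362

11481.5362 pc


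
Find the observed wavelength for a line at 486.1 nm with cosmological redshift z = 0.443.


lam_obs = lam_emit * (1 + z) = 486.1 * (1 + 0.443) = 701.4423

701.4423 nm


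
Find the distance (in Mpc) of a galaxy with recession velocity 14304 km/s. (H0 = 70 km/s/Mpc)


d = v / H0 = 14304 / 70 = 204.3429

204.3429 Mpc


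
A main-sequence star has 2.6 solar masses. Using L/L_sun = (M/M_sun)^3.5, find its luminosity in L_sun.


L/L_sun = (M/M_sun)^3.5 = 2.6^3.5 = 28.3404

28.3404 L_sun


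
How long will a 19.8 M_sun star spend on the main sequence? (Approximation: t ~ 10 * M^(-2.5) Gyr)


t = 10 * M^(-2.5) = 10 * 19.8^(-2.5) = 0.0057

0.0057 Gyr


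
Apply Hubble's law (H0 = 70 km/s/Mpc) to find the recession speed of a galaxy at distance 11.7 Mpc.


v = H0 * d = 70 * 11.7 = 819.0

819.0 km/s


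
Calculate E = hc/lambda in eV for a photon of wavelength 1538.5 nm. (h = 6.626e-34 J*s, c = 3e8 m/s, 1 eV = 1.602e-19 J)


E = hc/lambda = 6.626e-34 * 3e8 / 1.539e-06 = 1.292e-19 J = 0.8065 eV

0.8065 eV


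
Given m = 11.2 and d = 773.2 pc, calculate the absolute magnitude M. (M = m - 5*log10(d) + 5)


M = m - 5*log10(d) + 5 = 11.2 - 5*log10(773.2) + 5 = 1.7585

1.7585


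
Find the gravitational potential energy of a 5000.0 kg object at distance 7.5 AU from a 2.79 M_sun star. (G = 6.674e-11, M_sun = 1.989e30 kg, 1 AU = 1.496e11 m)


M = 2.79 * 1.989e30 kg = 5.54931e+30 kg; r = 7.5 AU * 1.496e11 m/AU = 1.122e+12 m. U = -GM*m/r = -(6.674e-11 * 5.54931e+30 * 5000.0) / 1.122e+12 = -1.650e+12

-1.650e+12 J


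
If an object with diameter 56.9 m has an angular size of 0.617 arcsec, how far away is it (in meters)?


D = size / theta_rad, theta_rad = 0.617 * pi/(180*3600) = 2.991e-06, D = 1.902e+07

1.902e+07 m


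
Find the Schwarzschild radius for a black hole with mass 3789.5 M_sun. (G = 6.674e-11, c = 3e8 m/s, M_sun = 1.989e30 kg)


M = 3789.5 * 1.989e30 kg = 7.5373155e+33 kg. rs = 2GM/c^2 = 2 * 6.674e-11 * 7.5373155e+33 / (3e8)^2 = 1.118e+07

1.118e+07 m


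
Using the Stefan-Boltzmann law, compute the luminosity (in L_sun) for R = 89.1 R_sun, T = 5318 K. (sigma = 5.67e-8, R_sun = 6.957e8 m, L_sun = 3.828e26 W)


R = 89.1 * 6.957e8 m = 6.198687e+10 m. L = 4*pi*R^2*sigma*T^4 = 4*pi*(6.198687e+10)^2 * 5.67e-8 * 5318^4 = 2.189705301e+30 W. L/L_sun = 2.189705301e+30 / 3.828e26 = 5720.2333

5720.2333 L_sun


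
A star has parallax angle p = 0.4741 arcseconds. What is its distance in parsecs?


d = 1/p = 1/0.4741 = 2.1093

2.1093 pc


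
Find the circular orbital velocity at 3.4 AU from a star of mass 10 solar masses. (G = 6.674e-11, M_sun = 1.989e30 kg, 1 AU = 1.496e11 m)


v = sqrt(GM/r) = sqrt(6.674e-11 * 1.989e+31 / 5.086e+11) = 51086.3927

51086.3927 m/s


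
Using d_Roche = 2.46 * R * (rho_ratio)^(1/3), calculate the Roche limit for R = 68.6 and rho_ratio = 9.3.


d_Roche = 2.46 * 68.6 * 9.3^(1/3) = 354.8844

354.8844


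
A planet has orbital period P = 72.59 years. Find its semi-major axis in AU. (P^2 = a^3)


a = P^(2/3) = 72.59^(2/3) = 17.4014

17.4014 AU


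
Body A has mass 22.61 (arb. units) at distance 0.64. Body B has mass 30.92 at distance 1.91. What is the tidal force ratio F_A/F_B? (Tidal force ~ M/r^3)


Ratio = (M1/r1^3) / (M2/r2^3) = (22.61/0.64^3) / (30.92/1.91^3) = 19.4366

19.4366


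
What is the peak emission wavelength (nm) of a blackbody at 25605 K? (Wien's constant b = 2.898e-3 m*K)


lam_max = b / T = 2.898e-3 / 25605 = 1.132e-07 m = 113.181 nm

113.181 nm


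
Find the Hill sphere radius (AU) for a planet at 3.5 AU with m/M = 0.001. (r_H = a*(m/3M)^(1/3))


r_H = a * (m/3M)^(1/3) = 3.5 * (0.001/3)^(1/3) = 0.2427

0.2427 AU


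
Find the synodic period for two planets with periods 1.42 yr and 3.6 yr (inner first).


1/P_syn = |1/P1 - 1/P2| = |1/1.42 - 1/3.6| => P_syn = 2.345

2.345 years


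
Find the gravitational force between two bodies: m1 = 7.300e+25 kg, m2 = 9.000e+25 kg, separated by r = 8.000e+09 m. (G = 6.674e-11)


F = G*m1*m2/r^2 = 6.674e-11 * 7.300e+25 * 9.000e+25 / (8.000e+09)^2 = 6.674e-11 * 6.570e+51 / 6.400e+19 = 6.851e+21

6.851e+21 N


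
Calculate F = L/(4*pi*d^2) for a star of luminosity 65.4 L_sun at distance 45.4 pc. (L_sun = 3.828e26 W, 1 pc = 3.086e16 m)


F = L / (4*pi*d^2) = 2.504e+28 / (4*pi*(1.401e+18)^2) = 1.015e-09

1.015e-09 W/m^2


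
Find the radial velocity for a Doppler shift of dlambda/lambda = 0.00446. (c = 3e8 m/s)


v = (dlambda/lambda) * c = 0.00446 * 3e8 = 1.338e+06

1.338e+06 m/s


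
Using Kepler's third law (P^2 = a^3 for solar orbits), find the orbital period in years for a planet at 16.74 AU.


P = a^(3/2) = 16.74^1.5 = 68.4909

68.4909 years


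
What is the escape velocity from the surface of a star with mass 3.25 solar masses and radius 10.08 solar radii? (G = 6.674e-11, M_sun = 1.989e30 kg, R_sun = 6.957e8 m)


M = 3.25 * 1.989e30 kg = 6.46425e+30 kg; R = 10.08 * 6.957e8 m = 7.012656e+09 m. v_esc = sqrt(2GM/R) = sqrt(2 * 6.674e-11 * 6.46425e+30 / 7.012656e+09) = 350772.795

350772.795 m/s


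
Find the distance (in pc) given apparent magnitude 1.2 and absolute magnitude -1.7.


d = 10^((m - M + 5)/5) = 10^((1.2 - -1.7 + 5)/5) = 38.0189

38.0189 pc


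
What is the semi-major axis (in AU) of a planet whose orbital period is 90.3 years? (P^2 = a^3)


a = P^(2/3) = 90.3^(2/3) = 20.1276

20.1276 AU


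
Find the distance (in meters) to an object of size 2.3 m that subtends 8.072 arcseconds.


D = size / theta_rad, theta_rad = 8.072 * pi/(180*3600) = 3.913e-05, D = 58772.1822

58772.1822 m


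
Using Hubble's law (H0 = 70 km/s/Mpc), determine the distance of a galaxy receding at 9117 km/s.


d = v / H0 = 9117 / 70 = 130.2429

130.2429 Mpc


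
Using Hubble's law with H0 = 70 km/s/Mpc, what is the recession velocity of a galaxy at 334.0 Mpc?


v = H0 * d = 70 * 334.0 = 23380.0

23380.0 km/s


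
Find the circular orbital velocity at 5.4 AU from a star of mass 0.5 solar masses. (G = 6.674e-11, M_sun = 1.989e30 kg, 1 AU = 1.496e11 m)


v = sqrt(GM/r) = sqrt(6.674e-11 * 9.945e+29 / 8.078e+11) = 9064.2697

9064.2697 m/s


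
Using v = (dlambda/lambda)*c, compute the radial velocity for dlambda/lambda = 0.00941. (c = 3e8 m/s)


v = (dlambda/lambda) * c = 0.00941 * 3e8 = 2.823e+06

2.823e+06 m/s


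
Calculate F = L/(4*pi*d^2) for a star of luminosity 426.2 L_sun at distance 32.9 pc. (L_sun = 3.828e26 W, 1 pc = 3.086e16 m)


F = L / (4*pi*d^2) = 1.631e+29 / (4*pi*(1.015e+18)^2) = 1.259e-08

1.259e-08 W/m^2


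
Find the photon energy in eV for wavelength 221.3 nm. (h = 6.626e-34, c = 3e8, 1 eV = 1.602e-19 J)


E = hc/lambda = 6.626e-34 * 3e8 / 2.213e-07 = 8.982e-19 J = 5.607 eV

5.607 eV


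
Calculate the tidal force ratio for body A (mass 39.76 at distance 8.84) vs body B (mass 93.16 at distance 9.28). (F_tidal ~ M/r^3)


Ratio = (M1/r1^3) / (M2/r2^3) = (39.76/8.84^3) / (93.16/9.28^3) = 0.4937

0.4937


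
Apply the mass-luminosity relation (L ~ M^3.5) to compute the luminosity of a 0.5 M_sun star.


L/L_sun = (M/M_sun)^3.5 = 0.5^3.5 = 0.0884

0.0884 L_sun


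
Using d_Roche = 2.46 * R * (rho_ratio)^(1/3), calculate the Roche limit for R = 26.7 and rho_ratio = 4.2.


d_Roche = 2.46 * 26.7 * 4.2^(1/3) = 105.9732

105.9732


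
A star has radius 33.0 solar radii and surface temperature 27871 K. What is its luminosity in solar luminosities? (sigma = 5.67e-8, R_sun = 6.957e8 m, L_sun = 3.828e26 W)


R = 33.0 * 6.957e8 m = 2.29581e+10 m. L = 4*pi*R^2*sigma*T^4 = 4*pi*(2.29581e+10)^2 * 5.67e-8 * 27871^4 = 2.266078835e+32 W. L/L_sun = 2.266078835e+32 / 3.828e26 = 591974.6174

591974.6174 L_sun


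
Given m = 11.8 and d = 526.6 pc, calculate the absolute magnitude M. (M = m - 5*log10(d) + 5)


M = m - 5*log10(d) + 5 = 11.8 - 5*log10(526.6) + 5 = 3.1926

3.1926


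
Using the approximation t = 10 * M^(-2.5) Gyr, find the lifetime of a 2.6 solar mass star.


t = 10 * M^(-2.5) = 10 * 2.6^(-2.5) = 0.9174

0.9174 Gyr
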